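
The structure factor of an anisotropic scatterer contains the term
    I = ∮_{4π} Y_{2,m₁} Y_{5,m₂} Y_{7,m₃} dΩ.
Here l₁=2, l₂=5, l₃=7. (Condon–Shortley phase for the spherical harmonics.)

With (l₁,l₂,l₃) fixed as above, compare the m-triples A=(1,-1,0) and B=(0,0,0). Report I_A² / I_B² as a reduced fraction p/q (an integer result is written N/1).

5/9

l's match ⇒ only the (l;m) 3-j factors differ between A and B.
A: triangle coeff Δ(2,5,7) = 1/15015; Σ_t [0,0]: t=0:+1/103680 = 1/103680; (3j)²=7/429 [(2 5 7; 1 -1 0)], sign=-1
B: triangle coeff Δ(2,5,7) = 1/15015; Σ_t [0,0]: t=0:+1/57600 = 1/57600; (3j)²=21/715 [(2 5 7; 0 0 0)], sign=-1
I_A²/I_B² = (7/429)/(21/715) = 5/9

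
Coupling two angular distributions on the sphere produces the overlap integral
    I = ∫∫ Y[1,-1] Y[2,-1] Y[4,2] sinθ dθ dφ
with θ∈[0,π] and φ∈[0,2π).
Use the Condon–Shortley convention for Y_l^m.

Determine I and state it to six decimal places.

triangle: need 1≤l₃≤3, have 4; I=0

0.000000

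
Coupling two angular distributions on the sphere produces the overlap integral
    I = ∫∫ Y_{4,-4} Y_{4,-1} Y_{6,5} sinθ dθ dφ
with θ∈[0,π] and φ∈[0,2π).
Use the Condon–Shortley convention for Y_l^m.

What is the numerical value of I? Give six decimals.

0.200167

Checks pass: Σm=0; 14 even; l₃=6∈[0,8].
(2·4+1)(2·4+1)(2·6+1) = 1053
Δ: 2! 6! 6! / 15! → 1/1261260
sum: t=0:+1/4608 t=1:−1/1296 t=2:+1/4608 = -7/20736
3j²(4 4 6; 0 0 0) = Δ·Π!·Σ² = 20/1287  (sign -1)
sum: t=2:+1/172800 = 1/172800
3j²(4 4 6; -4 -1 5) = Δ·Π!·Σ² = 2/65  (sign -1)
combine: 4πI² = 1053·20/1287·2/65 = 72/143
take √, sign +1: I = 0.20016738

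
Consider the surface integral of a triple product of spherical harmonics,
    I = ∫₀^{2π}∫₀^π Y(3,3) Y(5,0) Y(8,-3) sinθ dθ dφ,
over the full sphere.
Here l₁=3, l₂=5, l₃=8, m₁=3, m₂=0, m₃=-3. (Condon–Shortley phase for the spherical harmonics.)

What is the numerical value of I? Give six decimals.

Checks pass: Σm=0; 16 even; l₃=8∈[2,8].
(2·3+1)(2·5+1)(2·8+1) = 1309
Δ: 0! 6! 10! / 17! → 1/136136
sum: t=0:+1/518400 = 1/518400
3j²(3 5 8; 0 0 0) = Δ·Π!·Σ² = 56/2431  (sign +1)
sum: t=0:+1/10368000 = 1/10368000
3j²(3 5 8; 3 0 -3) = Δ·Π!·Σ² = 3/884  (sign -1)
combine: 4πI² = 1309·56/2431·3/884 = 294/2873
take √, sign -1: I = -0.09024038

-0.090240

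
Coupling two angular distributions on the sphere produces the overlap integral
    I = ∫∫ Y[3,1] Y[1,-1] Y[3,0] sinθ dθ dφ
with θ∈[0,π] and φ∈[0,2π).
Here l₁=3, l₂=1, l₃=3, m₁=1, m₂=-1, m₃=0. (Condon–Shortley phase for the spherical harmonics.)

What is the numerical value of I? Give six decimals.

0.000000

L=7 odd ⇒ parity kills the (l;000) factor ⇒ I = 0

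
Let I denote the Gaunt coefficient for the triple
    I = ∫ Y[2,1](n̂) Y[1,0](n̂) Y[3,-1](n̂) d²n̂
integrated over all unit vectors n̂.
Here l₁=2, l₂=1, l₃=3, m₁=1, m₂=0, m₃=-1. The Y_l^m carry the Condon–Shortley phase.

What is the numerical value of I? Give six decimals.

Rules hold: Σm=0, L=6 even, 1≤3≤3.
N = 5·3·7 = 105
Δ = 0!·4!·2!/7! = 1/105
Racah Σ t=0..0: t=0:+1/4 = 1/4
⇒ 3j(2 1 3; 0 0 0)² = 3/35, sgn -1
Racah Σ t=0..0: t=0:+1/6 = 1/6
⇒ 3j(2 1 3; 1 0 -1)² = 8/105, sgn +1
4πI² = N·(3j₀)²·(3jₘ)² = 24/35
I = -1·√(0.685714/4π) = -0.23359668

-0.233597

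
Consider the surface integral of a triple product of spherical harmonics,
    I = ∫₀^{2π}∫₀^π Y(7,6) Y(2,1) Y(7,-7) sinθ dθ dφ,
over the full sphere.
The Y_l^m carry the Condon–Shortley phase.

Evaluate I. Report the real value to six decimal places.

-0.170036

Rules hold: Σm=0, L=16 even, 5≤7≤9.
N = 15·5·15 = 1125
Δ = 2!·12!·2!/17! = 1/185640
Racah Σ t=0..2: t=0:+1/2419200 t=1:−1/518400 t=2:+1/2419200 = -1/907200
⇒ 3j(7 2 7; 0 0 0)² = 56/3315, sgn +1
Racah Σ t=1..1: t=1:−1/958003200 = -1/958003200
⇒ 3j(7 2 7; 6 1 -7)² = 13/680, sgn -1
4πI² = N·(3j₀)²·(3jₘ)² = 105/289
I = -1·√(0.363322/4π) = -0.17003597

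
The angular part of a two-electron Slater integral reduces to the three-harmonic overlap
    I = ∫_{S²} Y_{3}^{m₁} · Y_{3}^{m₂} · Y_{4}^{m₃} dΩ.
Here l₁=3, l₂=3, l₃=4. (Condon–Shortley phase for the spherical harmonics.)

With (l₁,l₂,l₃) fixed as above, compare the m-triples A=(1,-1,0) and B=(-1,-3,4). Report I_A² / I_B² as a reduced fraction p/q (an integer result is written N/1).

Same 3,3,4: normalisation and zero-m 3j drop out of the ratio.
A: Δ: 2! 4! 4! / 11! → 1/34650; sum: t=0:+1/32 t=1:−1/36 t=2:+1/1152 = 5/1152; 3j²(3 3 4; 1 -1 0) = Δ·Π!·Σ² = 1/1386  (sign +1)
B: Δ: 2! 4! 4! / 11! → 1/34650; sum: t=0:+1/1152 = 1/1152; 3j²(3 3 4; -1 -3 4) = Δ·Π!·Σ² = 1/33  (sign +1)
I_A²/I_B² = (1/1386)/(1/33) = 1/42

1/42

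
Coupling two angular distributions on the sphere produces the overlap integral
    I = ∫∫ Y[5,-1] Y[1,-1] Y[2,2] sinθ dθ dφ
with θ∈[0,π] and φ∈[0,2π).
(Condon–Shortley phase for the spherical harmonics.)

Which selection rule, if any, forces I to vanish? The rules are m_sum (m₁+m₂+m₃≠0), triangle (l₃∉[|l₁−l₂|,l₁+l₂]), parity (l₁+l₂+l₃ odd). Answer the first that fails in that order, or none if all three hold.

m₁+m₂+m₃ = -1 − 1 + 2 = 0  ✓
triangle: |5−1|=4 ≤ l₃=2 ≤ 5+1=6  ✗
parity: l₁+l₂+l₃ = 8 is even

triangle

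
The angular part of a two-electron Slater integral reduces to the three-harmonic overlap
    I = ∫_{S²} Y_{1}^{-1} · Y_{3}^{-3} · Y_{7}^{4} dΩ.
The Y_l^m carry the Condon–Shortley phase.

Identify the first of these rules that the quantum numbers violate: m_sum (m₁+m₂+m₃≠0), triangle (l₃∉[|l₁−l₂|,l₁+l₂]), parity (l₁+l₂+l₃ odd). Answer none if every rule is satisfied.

azimuthal sum: -1 − 3 + 4 = 0  ✓
2 ≤ 7 ≤ 4 (triangle on l)  ✗
L = 1 + 3 + 7 = 11 (odd)

triangle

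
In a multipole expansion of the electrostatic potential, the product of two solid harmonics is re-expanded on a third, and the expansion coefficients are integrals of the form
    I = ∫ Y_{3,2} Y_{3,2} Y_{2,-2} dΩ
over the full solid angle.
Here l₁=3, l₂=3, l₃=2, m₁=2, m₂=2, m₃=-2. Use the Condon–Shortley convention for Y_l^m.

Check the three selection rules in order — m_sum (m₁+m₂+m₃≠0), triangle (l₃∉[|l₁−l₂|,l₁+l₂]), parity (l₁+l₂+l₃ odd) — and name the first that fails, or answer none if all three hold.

m_sum

Σmᵢ = 2  ✗
l₃∈[|l₁−l₂|,l₁+l₂]=[0,6], have l₃=2
Σlᵢ = 8 ⇒ even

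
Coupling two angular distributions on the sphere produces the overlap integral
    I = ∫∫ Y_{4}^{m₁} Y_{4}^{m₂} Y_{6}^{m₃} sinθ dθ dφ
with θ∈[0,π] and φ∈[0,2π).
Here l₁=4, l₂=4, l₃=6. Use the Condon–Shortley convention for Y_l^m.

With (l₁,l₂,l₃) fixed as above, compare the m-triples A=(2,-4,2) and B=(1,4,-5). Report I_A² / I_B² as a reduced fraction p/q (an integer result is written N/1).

10/33

Same 4,4,6: normalisation and zero-m 3j drop out of the ratio.
A: Δ: 2! 6! 6! / 15! → 1/1261260; sum: t=0:+1/69120 = 1/69120; 3j²(4 4 6; 2 -4 2) = Δ·Π!·Σ² = 4/429  (sign +1)
B: Δ: 2! 6! 6! / 15! → 1/1261260; sum: t=2:+1/172800 = 1/172800; 3j²(4 4 6; 1 4 -5) = Δ·Π!·Σ² = 2/65  (sign -1)
I_A²/I_B² = (4/429)/(2/65) = 10/33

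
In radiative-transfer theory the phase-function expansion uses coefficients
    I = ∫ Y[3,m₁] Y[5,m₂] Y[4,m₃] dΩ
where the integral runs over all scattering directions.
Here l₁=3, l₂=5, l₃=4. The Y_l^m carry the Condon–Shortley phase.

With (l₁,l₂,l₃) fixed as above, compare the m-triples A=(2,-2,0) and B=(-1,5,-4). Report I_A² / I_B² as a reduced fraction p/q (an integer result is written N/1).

5/42

Shared (l₁,l₂,l₃)=(3,5,4): N and (l;000)² cancel in I_A²/I_B².
A: Δ = 4!·2!·6!/13! = 1/180180; Racah Σ t=0..1: t=0:+1/864 t=1:−1/576 = -1/1728; ⇒ 3j(3 5 4; 2 -2 0)² = 5/1287, sgn -1
B: Δ = 4!·2!·6!/13! = 1/180180; Racah Σ t=4..4: t=4:+1/34560 = 1/34560; ⇒ 3j(3 5 4; -1 5 -4)² = 14/429, sgn +1
I_A²/I_B² = (5/1287)/(14/429) = 5/42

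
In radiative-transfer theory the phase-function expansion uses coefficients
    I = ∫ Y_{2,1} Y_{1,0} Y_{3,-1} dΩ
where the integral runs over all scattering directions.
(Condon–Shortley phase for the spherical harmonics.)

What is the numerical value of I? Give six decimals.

-0.233597

m-sum 0 ✓  L=6 even ✓  1≤3≤3 ✓
Π(2lᵢ+1) = 5×3×7 = 105
triangle coeff Δ(2,1,3) = 1/105
Σ_t [0,0]: t=0:+1/4 = 1/4
(3j)²=3/35 [(2 1 3; 0 0 0)], sign=-1
Σ_t [0,0]: t=0:+1/6 = 1/6
(3j)²=8/105 [(2 1 3; 1 0 -1)], sign=+1
⇒ 4πI² = 24/35
I = (-1)√(24/35/(4π)) = -0.23359668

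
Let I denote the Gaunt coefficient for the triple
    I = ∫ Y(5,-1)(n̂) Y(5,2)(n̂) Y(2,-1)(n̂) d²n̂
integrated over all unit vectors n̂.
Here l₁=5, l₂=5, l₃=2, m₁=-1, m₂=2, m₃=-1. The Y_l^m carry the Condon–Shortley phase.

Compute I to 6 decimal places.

m-sum 0 ✓  L=12 even ✓  0≤2≤10 ✓
Π(2lᵢ+1) = 11×11×5 = 605
triangle coeff Δ(5,5,2) = 1/38610
Σ_t [3,5]: t=3:−1/2880 t=4:+1/576 t=5:−1/2880 = 1/960
(3j)²=10/429 [(5 5 2; 0 0 0)], sign=+1
Σ_t [5,6]: t=5:−1/1440 t=6:+1/2880 = -1/2880
(3j)²=7/715 [(5 5 2; -1 2 -1)], sign=+1
⇒ 4πI² = 70/507
I = (+1)√(70/507/(4π)) = 0.10481902

0.104819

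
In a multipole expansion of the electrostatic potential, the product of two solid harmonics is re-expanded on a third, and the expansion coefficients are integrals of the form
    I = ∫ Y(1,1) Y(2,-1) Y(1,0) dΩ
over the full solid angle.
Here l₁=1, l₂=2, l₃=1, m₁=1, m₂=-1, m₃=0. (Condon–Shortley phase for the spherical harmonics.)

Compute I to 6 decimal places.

Rules hold: Σm=0, L=4 even, 1≤1≤3.
N = 3·5·3 = 45
Δ = 2!·0!·2!/5! = 1/30
Racah Σ t=1..1: t=1:−1/1 = -1/1
⇒ 3j(1 2 1; 0 0 0)² = 2/15, sgn +1
Racah Σ t=0..0: t=0:+1/2 = 1/2
⇒ 3j(1 2 1; 1 -1 0)² = 1/10, sgn -1
4πI² = N·(3j₀)²·(3jₘ)² = 3/5
I = -1·√(0.6/4π) = -0.21850969

-0.218510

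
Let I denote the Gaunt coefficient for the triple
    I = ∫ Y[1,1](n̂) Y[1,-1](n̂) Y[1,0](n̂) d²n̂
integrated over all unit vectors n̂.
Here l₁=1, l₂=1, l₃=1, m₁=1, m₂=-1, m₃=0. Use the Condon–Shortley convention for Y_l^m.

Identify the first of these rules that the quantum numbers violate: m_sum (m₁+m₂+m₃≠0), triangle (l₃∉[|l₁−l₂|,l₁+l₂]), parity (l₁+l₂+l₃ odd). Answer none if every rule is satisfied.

parity

Σmᵢ = 0  ✓
l₃∈[|l₁−l₂|,l₁+l₂]=[0,2], have l₃=1  ✓
Σlᵢ = 3 ⇒ odd  ✗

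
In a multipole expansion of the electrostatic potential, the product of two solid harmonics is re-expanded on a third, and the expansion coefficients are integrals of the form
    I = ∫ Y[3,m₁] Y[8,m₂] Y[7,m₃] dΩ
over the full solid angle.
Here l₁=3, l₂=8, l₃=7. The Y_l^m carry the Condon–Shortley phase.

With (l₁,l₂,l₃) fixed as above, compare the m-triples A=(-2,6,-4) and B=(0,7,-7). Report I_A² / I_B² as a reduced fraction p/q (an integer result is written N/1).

Same 3,8,7: normalisation and zero-m 3j drop out of the ratio.
A: Δ: 4! 2! 12! / 19! → 1/5290740; sum: t=3:−1/479001600 t=4:+1/174182400 = 1/273715200; 3j²(3 8 7; -2 6 -4) = Δ·Π!·Σ² = 49/3876  (sign -1)
B: Δ: 4! 2! 12! / 19! → 1/5290740; sum: t=3:−1/5748019200 = -1/5748019200; 3j²(3 8 7; 0 7 -7) = Δ·Π!·Σ² = 91/3876  (sign -1)
I_A²/I_B² = (49/3876)/(91/3876) = 7/13

7/13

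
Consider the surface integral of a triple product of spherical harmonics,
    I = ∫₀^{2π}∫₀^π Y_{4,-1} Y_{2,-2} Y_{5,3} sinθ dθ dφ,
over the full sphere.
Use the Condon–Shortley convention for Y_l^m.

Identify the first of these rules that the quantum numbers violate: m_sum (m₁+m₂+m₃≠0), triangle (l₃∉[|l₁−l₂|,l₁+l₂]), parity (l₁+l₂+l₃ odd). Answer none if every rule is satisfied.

parity

azimuthal sum: -1 − 2 + 3 = 0  ✓
2 ≤ 5 ≤ 6 (triangle on l)  ✓
L = 4 + 2 + 5 = 11 (odd)  ✗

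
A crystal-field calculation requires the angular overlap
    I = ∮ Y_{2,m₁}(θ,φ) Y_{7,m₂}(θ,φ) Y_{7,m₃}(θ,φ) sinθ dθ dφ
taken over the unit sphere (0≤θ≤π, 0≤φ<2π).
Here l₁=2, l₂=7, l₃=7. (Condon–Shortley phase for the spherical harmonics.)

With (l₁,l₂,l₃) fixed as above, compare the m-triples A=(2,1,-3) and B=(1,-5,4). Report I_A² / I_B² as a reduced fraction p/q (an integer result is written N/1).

25/27

Shared (l₁,l₂,l₃)=(2,7,7): N and (l;000)² cancel in I_A²/I_B².
A: Δ = 2!·2!·12!/17! = 1/185640; Racah Σ t=0..0: t=0:+1/3870720 = 1/3870720; ⇒ 3j(2 7 7; 2 1 -3)² = 135/6188, sgn +1
B: Δ = 2!·2!·12!/17! = 1/185640; Racah Σ t=0..1: t=0:+1/14515200 t=1:−1/79833600 = 1/17740800; ⇒ 3j(2 7 7; 1 -5 4)² = 729/30940, sgn -1
I_A²/I_B² = (135/6188)/(729/30940) = 25/27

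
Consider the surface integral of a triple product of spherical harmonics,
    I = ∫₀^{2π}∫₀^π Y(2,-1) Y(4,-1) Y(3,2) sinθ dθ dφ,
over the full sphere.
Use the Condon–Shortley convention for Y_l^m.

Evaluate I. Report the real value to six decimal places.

l₁+l₂+l₃=9 is odd: 3j(l;000)=0 ⇒ I=0

0.000000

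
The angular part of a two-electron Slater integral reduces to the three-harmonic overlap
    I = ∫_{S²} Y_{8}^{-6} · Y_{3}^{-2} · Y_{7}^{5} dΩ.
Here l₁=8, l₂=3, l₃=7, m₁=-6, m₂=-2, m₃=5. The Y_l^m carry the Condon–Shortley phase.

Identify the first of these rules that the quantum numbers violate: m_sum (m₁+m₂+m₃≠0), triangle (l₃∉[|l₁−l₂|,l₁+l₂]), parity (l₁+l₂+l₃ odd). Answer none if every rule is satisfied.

m_sum

azimuthal sum: -6 − 2 + 5 = -3  ✗
5 ≤ 7 ≤ 11 (triangle on l)
L = 8 + 3 + 7 = 18 (even)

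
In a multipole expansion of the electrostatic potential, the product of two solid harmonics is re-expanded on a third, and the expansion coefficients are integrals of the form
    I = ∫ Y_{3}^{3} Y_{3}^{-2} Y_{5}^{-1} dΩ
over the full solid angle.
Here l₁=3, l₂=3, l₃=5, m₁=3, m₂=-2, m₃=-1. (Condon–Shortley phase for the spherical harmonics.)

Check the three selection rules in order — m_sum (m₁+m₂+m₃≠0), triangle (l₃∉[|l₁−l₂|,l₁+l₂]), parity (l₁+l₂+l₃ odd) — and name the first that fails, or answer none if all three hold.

parity

azimuthal sum: 3 − 2 − 1 = 0  ✓
0 ≤ 5 ≤ 6 (triangle on l)  ✓
L = 3 + 3 + 5 = 11 (odd)  ✗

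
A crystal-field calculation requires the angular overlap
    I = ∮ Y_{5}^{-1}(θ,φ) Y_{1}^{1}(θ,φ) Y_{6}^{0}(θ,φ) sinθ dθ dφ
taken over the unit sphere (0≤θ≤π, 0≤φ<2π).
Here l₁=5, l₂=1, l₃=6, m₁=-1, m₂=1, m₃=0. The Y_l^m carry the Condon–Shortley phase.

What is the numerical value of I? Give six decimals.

m-sum 0 ✓  L=12 even ✓  4≤6≤6 ✓
Π(2lᵢ+1) = 11×3×13 = 429
triangle coeff Δ(5,1,6) = 1/858
Σ_t [0,0]: t=0:+1/14400 = 1/14400
(3j)²=6/143 [(5 1 6; 0 0 0)], sign=+1
Σ_t [0,0]: t=0:+1/34560 = 1/34560
(3j)²=5/286 [(5 1 6; -1 1 0)], sign=+1
⇒ 4πI² = 45/143
I = (+1)√(45/143/(4π)) = 0.15824621

0.158246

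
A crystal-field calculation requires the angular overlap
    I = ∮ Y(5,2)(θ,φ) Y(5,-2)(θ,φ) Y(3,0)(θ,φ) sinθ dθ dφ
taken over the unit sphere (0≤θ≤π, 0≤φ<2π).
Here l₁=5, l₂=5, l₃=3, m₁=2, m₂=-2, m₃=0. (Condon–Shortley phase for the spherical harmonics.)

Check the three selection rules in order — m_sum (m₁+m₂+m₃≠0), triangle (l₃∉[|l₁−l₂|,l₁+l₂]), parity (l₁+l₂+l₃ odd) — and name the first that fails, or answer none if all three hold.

azimuthal sum: 2 − 2 + 0 = 0  ✓
0 ≤ 3 ≤ 10 (triangle on l)  ✓
L = 5 + 5 + 3 = 13 (odd)  ✗

parity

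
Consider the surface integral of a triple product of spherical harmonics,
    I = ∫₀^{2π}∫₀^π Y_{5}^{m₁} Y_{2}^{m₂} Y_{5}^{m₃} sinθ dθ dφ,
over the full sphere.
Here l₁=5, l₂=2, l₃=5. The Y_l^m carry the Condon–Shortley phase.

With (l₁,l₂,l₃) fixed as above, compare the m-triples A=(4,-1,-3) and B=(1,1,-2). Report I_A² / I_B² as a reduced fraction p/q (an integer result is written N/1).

7/2

l's match ⇒ only the (l;m) 3-j factors differ between A and B.
A: triangle coeff Δ(5,2,5) = 1/38610; Σ_t [0,1]: t=0:+1/10080 t=1:−1/80640 = 1/11520; (3j)²=49/1430 [(5 2 5; 4 -1 -3)], sign=+1
B: triangle coeff Δ(5,2,5) = 1/38610; Σ_t [1,2]: t=1:−1/1440 t=2:+1/2880 = -1/2880; (3j)²=7/715 [(5 2 5; 1 1 -2)], sign=+1
I_A²/I_B² = (49/1430)/(7/715) = 7/2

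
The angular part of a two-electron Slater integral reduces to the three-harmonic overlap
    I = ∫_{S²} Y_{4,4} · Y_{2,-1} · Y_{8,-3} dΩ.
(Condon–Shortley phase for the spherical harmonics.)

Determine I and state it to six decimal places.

0.000000

l₃=8 ∉ [2,6] — triangle fails ⇒ I = 0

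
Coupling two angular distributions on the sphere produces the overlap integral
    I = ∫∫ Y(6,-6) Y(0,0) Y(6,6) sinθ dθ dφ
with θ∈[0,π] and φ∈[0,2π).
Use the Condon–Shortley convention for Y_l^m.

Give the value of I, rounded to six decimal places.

0.282095

Rules hold: Σm=0, L=12 even, 6≤6≤6.
N = 13·1·13 = 169
Δ = 0!·12!·0!/13! = 1/13
Racah Σ t=0..0: t=0:+1/518400 = 1/518400
⇒ 3j(6 0 6; 0 0 0)² = 1/13, sgn +1
Racah Σ t=0..0: t=0:+1/479001600 = 1/479001600
⇒ 3j(6 0 6; -6 0 6)² = 1/13, sgn +1
4πI² = N·(3j₀)²·(3jₘ)² = 1/1
I = +1·√(1/4π) = 0.28209479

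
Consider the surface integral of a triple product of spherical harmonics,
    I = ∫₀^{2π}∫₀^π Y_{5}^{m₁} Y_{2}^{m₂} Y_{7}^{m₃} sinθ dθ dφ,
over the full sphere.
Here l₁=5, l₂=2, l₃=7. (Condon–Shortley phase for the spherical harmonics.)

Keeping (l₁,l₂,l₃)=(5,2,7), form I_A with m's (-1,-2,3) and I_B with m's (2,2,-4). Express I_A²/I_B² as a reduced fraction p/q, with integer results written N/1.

Same 5,2,7: normalisation and zero-m 3j drop out of the ratio.
A: Δ: 0! 10! 4! / 15! → 1/15015; sum: t=0:+1/414720 = 1/414720; 3j²(5 2 7; -1 -2 3) = Δ·Π!·Σ² = 2/143  (sign +1)
B: Δ: 0! 10! 4! / 15! → 1/15015; sum: t=0:+1/725760 = 1/725760; 3j²(5 2 7; 2 2 -4) = Δ·Π!·Σ² = 2/91  (sign -1)
I_A²/I_B² = (2/143)/(2/91) = 7/11

7/11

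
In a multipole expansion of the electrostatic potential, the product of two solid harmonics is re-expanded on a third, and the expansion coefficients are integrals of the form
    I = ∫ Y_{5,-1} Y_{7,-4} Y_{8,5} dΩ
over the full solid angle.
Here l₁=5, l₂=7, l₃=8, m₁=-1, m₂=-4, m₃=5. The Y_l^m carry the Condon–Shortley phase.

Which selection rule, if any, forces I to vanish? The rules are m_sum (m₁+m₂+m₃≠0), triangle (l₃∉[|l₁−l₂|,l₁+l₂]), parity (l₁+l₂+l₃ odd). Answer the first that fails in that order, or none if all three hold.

azimuthal sum: -1 − 4 + 5 = 0  ✓
2 ≤ 8 ≤ 12 (triangle on l)  ✓
L = 5 + 7 + 8 = 20 (even)  ✓

none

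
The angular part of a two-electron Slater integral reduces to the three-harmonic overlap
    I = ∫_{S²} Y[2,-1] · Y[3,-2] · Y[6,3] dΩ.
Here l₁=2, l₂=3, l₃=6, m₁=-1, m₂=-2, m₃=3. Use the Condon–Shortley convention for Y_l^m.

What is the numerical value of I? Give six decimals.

|2−3|≤6≤2+3 violated ⇒ I = 0

0.000000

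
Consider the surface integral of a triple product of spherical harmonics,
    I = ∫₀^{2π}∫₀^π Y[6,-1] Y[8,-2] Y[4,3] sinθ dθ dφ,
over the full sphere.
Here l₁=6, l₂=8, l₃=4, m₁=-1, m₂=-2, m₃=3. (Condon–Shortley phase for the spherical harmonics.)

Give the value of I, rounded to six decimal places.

-0.160635

m-sum 0 ✓  L=18 even ✓  2≤4≤14 ✓
Π(2lᵢ+1) = 13×17×9 = 1989
triangle coeff Δ(6,8,4) = 1/23279256
Σ_t [4,6]: t=4:+1/1658880 t=5:−1/518400 t=6:+1/1658880 = -1/1382400
(3j)²=504/46189 [(6 8 4; 0 0 0)], sign=-1
Σ_t [5,6]: t=5:−1/3456000 t=6:+1/12441600 = -13/62208000
(3j)²=637/42636 [(6 8 4; -1 -2 3)], sign=+1
⇒ 4πI² = 240786/742577
I = (-1)√(240786/742577/(4π)) = -0.16063491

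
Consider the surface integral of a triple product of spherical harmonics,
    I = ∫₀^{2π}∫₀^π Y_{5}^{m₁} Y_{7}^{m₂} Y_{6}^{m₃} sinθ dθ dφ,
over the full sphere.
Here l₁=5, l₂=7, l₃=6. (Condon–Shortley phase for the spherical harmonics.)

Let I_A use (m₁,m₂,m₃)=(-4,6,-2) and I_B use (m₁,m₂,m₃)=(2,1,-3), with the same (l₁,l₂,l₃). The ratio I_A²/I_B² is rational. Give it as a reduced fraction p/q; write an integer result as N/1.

Shared (l₁,l₂,l₃)=(5,7,6): N and (l;000)² cancel in I_A²/I_B².
A: Δ = 6!·4!·8!/19! = 1/174594420; Racah Σ t=5..6: t=5:−1/116121600 t=6:+1/21772800 = 13/348364800; ⇒ 3j(5 7 6; -4 6 -2)² = 169/9690, sgn +1
B: Δ = 6!·4!·8!/19! = 1/174594420; Racah Σ t=0..3: t=0:+1/174182400 t=1:−1/2419200 t=2:+1/414720 t=3:−1/622080 = 23/58060800; ⇒ 3j(5 7 6; 2 1 -3)² = 1587/923780, sgn -1
I_A²/I_B² = (169/9690)/(1587/923780) = 48334/4761

48334/4761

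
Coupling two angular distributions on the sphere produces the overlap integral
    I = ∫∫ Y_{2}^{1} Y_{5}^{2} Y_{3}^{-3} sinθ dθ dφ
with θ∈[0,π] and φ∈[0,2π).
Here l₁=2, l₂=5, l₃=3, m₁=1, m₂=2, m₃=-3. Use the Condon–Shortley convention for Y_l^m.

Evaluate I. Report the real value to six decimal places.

Rules hold: Σm=0, L=10 even, 3≤3≤7.
N = 5·11·7 = 385
Δ = 4!·0!·6!/11! = 1/2310
Racah Σ t=2..2: t=2:+1/144 = 1/144
⇒ 3j(2 5 3; 0 0 0)² = 10/231, sgn -1
Racah Σ t=1..1: t=1:−1/4320 = -1/4320
⇒ 3j(2 5 3; 1 2 -3)² = 1/330, sgn -1
4πI² = N·(3j₀)²·(3jₘ)² = 5/99
I = +1·√(0.0505051/4π) = 0.06339609

0.063396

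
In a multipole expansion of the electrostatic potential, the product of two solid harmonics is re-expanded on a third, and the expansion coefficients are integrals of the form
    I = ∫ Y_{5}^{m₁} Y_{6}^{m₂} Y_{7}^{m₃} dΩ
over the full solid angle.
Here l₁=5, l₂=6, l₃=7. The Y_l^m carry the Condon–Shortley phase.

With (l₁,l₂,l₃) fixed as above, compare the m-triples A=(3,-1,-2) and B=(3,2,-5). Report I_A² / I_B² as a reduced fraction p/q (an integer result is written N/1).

980/11

Same 5,6,7: normalisation and zero-m 3j drop out of the ratio.
A: Δ: 4! 6! 8! / 19! → 1/174594420; sum: t=0:+1/829440 t=1:−1/414720 t=2:+1/2073600 = -1/1382400; 3j²(5 6 7; 3 -1 -2) = Δ·Π!·Σ² = 294/46189  (sign +1)
B: Δ: 4! 6! 8! / 19! → 1/174594420; sum: t=0:+1/46448640 t=1:−1/3628800 t=2:+1/4147200 = -1/77414400; 3j²(5 6 7; 3 2 -5) = Δ·Π!·Σ² = 3/41990  (sign -1)
I_A²/I_B² = (294/46189)/(3/41990) = 980/11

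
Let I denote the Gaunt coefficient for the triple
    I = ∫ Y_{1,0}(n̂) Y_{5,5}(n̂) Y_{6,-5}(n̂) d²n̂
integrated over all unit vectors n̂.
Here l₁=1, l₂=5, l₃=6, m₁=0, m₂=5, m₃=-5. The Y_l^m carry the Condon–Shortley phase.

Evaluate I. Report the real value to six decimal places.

Checks pass: Σm=0; 12 even; l₃=6∈[4,6].
(2·1+1)(2·5+1)(2·6+1) = 429
Δ: 0! 2! 10! / 13! → 1/858
sum: t=0:+1/14400 = 1/14400
3j²(1 5 6; 0 0 0) = Δ·Π!·Σ² = 6/143  (sign +1)
sum: t=0:+1/3628800 = 1/3628800
3j²(1 5 6; 0 5 -5) = Δ·Π!·Σ² = 1/78  (sign -1)
combine: 4πI² = 429·6/143·1/78 = 3/13
take √, sign -1: I = -0.13551395

-0.135514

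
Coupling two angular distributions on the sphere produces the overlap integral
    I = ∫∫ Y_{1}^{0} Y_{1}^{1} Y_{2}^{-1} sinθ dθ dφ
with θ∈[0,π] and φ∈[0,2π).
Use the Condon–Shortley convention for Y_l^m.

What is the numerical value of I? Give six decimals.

m-sum 0 ✓  L=4 even ✓  0≤2≤2 ✓
Π(2lᵢ+1) = 3×3×5 = 45
triangle coeff Δ(1,1,2) = 1/30
Σ_t [0,0]: t=0:+1/1 = 1/1
(3j)²=2/15 [(1 1 2; 0 0 0)], sign=+1
Σ_t [0,0]: t=0:+1/2 = 1/2
(3j)²=1/10 [(1 1 2; 0 1 -1)], sign=-1
⇒ 4πI² = 3/5
I = (-1)√(3/5/(4π)) = -0.21850969

-0.218510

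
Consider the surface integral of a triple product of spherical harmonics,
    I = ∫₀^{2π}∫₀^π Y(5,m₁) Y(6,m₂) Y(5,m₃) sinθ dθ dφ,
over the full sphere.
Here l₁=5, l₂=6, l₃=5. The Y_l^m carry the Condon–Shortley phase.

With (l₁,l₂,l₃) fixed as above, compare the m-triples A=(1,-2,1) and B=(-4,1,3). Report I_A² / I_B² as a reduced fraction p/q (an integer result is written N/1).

80/121

Shared (l₁,l₂,l₃)=(5,6,5): N and (l;000)² cancel in I_A²/I_B².
A: Δ = 6!·4!·6!/17! = 1/28588560; Racah Σ t=0..4: t=0:+1/829440 t=1:−1/25920 t=2:+1/9216 t=3:−1/25920 t=4:+1/829440 = 7/207360; ⇒ 3j(5 6 5; 1 -2 1)² = 28/2431, sgn +1
B: Δ = 6!·4!·6!/17! = 1/28588560; Racah Σ t=5..6: t=5:−1/138240 t=6:+1/518400 = -11/2073600; ⇒ 3j(5 6 5; -4 1 3)² = 77/4420, sgn -1
I_A²/I_B² = (28/2431)/(77/4420) = 80/121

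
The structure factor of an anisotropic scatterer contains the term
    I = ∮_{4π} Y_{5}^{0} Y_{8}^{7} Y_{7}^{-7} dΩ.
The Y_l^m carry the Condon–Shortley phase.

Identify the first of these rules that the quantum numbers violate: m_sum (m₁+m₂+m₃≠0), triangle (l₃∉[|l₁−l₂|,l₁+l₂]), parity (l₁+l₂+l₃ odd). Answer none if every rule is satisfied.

none

m₁+m₂+m₃ = 0 + 7 − 7 = 0  ✓
triangle: |5−8|=3 ≤ l₃=7 ≤ 5+8=13  ✓
parity: l₁+l₂+l₃ = 20 is even  ✓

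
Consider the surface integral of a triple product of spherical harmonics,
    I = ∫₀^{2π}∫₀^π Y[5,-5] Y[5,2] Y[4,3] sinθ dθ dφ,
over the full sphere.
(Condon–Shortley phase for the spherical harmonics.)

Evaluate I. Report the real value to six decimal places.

Rules hold: Σm=0, L=14 even, 0≤4≤10.
N = 11·11·9 = 1089
Δ = 6!·4!·4!/15! = 1/3153150
Racah Σ t=1..5: t=1:−1/69120 t=2:+1/1728 t=3:−1/576 t=4:+1/1728 t=5:−1/69120 = -7/11520
⇒ 3j(5 5 4; 0 0 0)² = 2/143, sgn -1
Racah Σ t=6..6: t=6:+1/103680 = 1/103680
⇒ 3j(5 5 4; -5 2 3)² = 7/429, sgn -1
4πI² = N·(3j₀)²·(3jₘ)² = 42/169
I = +1·√(0.248521/4π) = 0.14062948

0.140629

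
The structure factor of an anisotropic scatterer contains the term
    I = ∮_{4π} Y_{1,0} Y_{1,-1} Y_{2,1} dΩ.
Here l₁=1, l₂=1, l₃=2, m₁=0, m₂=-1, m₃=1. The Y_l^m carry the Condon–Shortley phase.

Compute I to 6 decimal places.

m-sum 0 ✓  L=4 even ✓  0≤2≤2 ✓
Π(2lᵢ+1) = 3×3×5 = 45
triangle coeff Δ(1,1,2) = 1/30
Σ_t [0,0]: t=0:+1/1 = 1/1
(3j)²=2/15 [(1 1 2; 0 0 0)], sign=+1
Σ_t [0,0]: t=0:+1/2 = 1/2
(3j)²=1/10 [(1 1 2; 0 -1 1)], sign=-1
⇒ 4πI² = 3/5
I = (-1)√(3/5/(4π)) = -0.21850969

-0.218510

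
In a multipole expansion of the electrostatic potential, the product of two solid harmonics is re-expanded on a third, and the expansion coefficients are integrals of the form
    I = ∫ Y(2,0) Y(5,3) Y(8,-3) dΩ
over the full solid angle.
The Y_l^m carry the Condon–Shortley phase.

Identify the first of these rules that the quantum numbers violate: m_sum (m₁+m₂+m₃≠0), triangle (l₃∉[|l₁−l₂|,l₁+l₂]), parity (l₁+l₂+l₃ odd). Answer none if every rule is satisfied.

azimuthal sum: 0 + 3 − 3 = 0  ✓
3 ≤ 8 ≤ 7 (triangle on l)  ✗
L = 2 + 5 + 8 = 15 (odd)

triangle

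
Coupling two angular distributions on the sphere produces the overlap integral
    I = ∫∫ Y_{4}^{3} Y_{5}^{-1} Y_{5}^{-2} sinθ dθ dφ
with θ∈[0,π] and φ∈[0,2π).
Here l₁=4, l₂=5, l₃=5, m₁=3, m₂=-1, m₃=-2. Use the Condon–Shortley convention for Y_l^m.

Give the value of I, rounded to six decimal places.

-0.048522

Checks pass: Σm=0; 14 even; l₃=5∈[1,9].
(2·4+1)(2·5+1)(2·5+1) = 1089
Δ: 4! 4! 6! / 15! → 1/3153150
sum: t=0:+1/69120 t=1:−1/1728 t=2:+1/576 t=3:−1/1728 t=4:+1/69120 = 7/11520
3j²(4 5 5; 0 0 0) = Δ·Π!·Σ² = 2/143  (sign -1)
sum: t=0:+1/6912 t=1:−1/5184 = -1/20736
3j²(4 5 5; 3 -1 -2) = Δ·Π!·Σ² = 5/2574  (sign +1)
combine: 4πI² = 1089·2/143·5/2574 = 5/169
take √, sign -1: I = -0.04852178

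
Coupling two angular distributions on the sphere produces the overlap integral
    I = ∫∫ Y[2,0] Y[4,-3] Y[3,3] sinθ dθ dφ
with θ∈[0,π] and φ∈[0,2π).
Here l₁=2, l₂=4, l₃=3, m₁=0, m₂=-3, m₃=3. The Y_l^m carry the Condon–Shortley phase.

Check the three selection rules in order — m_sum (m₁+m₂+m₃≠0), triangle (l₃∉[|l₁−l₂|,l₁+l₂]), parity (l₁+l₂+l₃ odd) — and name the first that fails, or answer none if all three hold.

m₁+m₂+m₃ = 0 − 3 + 3 = 0  ✓
triangle: |2−4|=2 ≤ l₃=3 ≤ 2+4=6  ✓
parity: l₁+l₂+l₃ = 9 is odd  ✗

parity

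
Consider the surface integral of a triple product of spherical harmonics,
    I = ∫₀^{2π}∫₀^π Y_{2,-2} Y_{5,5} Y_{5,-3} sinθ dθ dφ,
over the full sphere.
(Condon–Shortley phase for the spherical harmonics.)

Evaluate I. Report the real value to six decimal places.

0.088588

m-sum 0 ✓  L=12 even ✓  3≤5≤7 ✓
Π(2lᵢ+1) = 5×11×11 = 605
triangle coeff Δ(2,5,5) = 1/38610
Σ_t [0,2]: t=0:+1/2880 t=1:−1/576 t=2:+1/2880 = -1/960
(3j)²=10/429 [(2 5 5; 0 0 0)], sign=+1
Σ_t [2,2]: t=2:+1/161280 = 1/161280
(3j)²=1/143 [(2 5 5; -2 5 -3)], sign=+1
⇒ 4πI² = 50/507
I = (+1)√(50/507/(4π)) = 0.08858824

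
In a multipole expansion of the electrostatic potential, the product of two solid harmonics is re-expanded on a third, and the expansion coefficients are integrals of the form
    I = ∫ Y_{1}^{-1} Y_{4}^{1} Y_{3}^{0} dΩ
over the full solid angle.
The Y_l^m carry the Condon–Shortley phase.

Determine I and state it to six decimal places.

-0.194664

Rules hold: Σm=0, L=8 even, 3≤3≤5.
N = 3·9·7 = 189
Δ = 2!·0!·6!/9! = 1/252
Racah Σ t=1..1: t=1:−1/36 = -1/36
⇒ 3j(1 4 3; 0 0 0)² = 4/63, sgn +1
Racah Σ t=2..2: t=2:+1/72 = 1/72
⇒ 3j(1 4 3; -1 1 0)² = 5/126, sgn -1
4πI² = N·(3j₀)²·(3jₘ)² = 10/21
I = -1·√(0.47619/4π) = -0.19466390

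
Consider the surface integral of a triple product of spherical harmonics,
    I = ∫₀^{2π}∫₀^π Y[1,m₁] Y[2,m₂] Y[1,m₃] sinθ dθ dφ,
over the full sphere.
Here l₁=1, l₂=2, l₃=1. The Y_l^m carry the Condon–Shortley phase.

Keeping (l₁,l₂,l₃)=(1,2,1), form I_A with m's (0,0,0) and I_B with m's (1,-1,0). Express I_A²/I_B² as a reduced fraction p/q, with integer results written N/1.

l's match ⇒ only the (l;m) 3-j factors differ between A and B.
A: triangle coeff Δ(1,2,1) = 1/30; Σ_t [1,1]: t=1:−1/1 = -1/1; (3j)²=2/15 [(1 2 1; 0 0 0)], sign=+1
B: triangle coeff Δ(1,2,1) = 1/30; Σ_t [0,0]: t=0:+1/2 = 1/2; (3j)²=1/10 [(1 2 1; 1 -1 0)], sign=-1
I_A²/I_B² = (2/15)/(1/10) = 4/3

4/3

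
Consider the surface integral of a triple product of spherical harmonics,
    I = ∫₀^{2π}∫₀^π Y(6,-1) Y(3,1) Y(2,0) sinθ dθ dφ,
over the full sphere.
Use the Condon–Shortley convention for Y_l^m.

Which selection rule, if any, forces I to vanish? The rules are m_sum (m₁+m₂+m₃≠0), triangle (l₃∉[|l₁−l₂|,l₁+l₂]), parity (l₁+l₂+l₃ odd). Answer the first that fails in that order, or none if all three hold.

Σmᵢ = 0  ✓
l₃∈[|l₁−l₂|,l₁+l₂]=[3,9], have l₃=2  ✗
Σlᵢ = 11 ⇒ odd

triangle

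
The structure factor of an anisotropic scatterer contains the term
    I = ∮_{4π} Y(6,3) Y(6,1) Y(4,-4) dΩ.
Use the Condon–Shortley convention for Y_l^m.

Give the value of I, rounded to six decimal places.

-0.167630

Checks pass: Σm=0; 16 even; l₃=4∈[0,12].
(2·6+1)(2·6+1)(2·4+1) = 1521
Δ: 8! 4! 4! / 17! → 1/15315300
sum: t=2:+1/829440 t=3:−1/25920 t=4:+1/9216 t=5:−1/25920 t=6:+1/829440 = 7/207360
3j²(6 6 4; 0 0 0) = Δ·Π!·Σ² = 28/2431  (sign +1)
sum: t=3:−1/414720 = -1/414720
3j²(6 6 4; 3 1 -4) = Δ·Π!·Σ² = 49/2431  (sign -1)
combine: 4πI² = 1521·28/2431·49/2431 = 12348/34969
take √, sign -1: I = -0.16763001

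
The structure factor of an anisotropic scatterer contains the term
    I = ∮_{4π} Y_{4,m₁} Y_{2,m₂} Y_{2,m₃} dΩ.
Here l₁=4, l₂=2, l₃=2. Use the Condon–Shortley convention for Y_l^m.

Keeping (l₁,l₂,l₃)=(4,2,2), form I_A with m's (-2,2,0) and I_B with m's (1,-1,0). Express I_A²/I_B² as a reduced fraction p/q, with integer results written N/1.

1/2

l's match ⇒ only the (l;m) 3-j factors differ between A and B.
A: triangle coeff Δ(4,2,2) = 1/630; Σ_t [4,4]: t=4:+1/96 = 1/96; (3j)²=1/42 [(4 2 2; -2 2 0)], sign=+1
B: triangle coeff Δ(4,2,2) = 1/630; Σ_t [1,1]: t=1:−1/24 = -1/24; (3j)²=1/21 [(4 2 2; 1 -1 0)], sign=-1
I_A²/I_B² = (1/42)/(1/21) = 1/2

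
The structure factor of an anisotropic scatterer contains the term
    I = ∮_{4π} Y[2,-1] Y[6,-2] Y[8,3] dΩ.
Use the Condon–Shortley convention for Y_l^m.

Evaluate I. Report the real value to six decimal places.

-0.243748

Rules hold: Σm=0, L=16 even, 4≤8≤8.
N = 5·13·17 = 1105
Δ = 0!·4!·12!/17! = 1/30940
Racah Σ t=0..0: t=0:+1/2073600 = 1/2073600
⇒ 3j(2 6 8; 0 0 0)² = 28/1105, sgn +1
Racah Σ t=0..0: t=0:+1/5806080 = 1/5806080
⇒ 3j(2 6 8; -1 -2 3)² = 165/6188, sgn -1
4πI² = N·(3j₀)²·(3jₘ)² = 165/221
I = -1·√(0.746606/4π) = -0.24374791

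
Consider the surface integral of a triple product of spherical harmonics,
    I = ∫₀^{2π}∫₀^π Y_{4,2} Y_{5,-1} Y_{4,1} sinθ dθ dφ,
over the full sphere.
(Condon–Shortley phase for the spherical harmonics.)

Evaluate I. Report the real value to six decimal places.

0.000000

2 − 1 + 1 = 2 ≠ 0: azimuthal integral kills it; I = 0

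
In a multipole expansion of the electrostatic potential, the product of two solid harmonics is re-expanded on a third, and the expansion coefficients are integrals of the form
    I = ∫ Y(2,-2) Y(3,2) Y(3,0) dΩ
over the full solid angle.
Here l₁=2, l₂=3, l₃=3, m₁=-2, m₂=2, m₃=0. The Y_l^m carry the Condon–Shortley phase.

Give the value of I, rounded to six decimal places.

Checks pass: Σm=0; 8 even; l₃=3∈[1,5].
(2·2+1)(2·3+1)(2·3+1) = 245
Δ: 2! 2! 4! / 9! → 1/3780
sum: t=0:+1/24 t=1:−1/4 t=2:+1/24 = -1/6
3j²(2 3 3; 0 0 0) = Δ·Π!·Σ² = 4/105  (sign +1)
sum: t=2:+1/24 = 1/24
3j²(2 3 3; -2 2 0) = Δ·Π!·Σ² = 1/21  (sign -1)
combine: 4πI² = 245·4/105·1/21 = 4/9
take √, sign -1: I = -0.18806319

-0.188063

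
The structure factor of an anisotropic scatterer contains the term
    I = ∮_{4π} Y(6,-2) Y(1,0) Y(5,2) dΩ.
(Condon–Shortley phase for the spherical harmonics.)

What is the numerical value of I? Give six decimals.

m-sum 0 ✓  L=12 even ✓  5≤5≤7 ✓
Π(2lᵢ+1) = 13×3×11 = 429
triangle coeff Δ(6,1,5) = 1/858
Σ_t [1,1]: t=1:−1/14400 = -1/14400
(3j)²=6/143 [(6 1 5; 0 0 0)], sign=+1
Σ_t [1,1]: t=1:−1/30240 = -1/30240
(3j)²=16/429 [(6 1 5; -2 0 2)], sign=+1
⇒ 4πI² = 96/143
I = (+1)√(96/143/(4π)) = 0.23113338

0.231133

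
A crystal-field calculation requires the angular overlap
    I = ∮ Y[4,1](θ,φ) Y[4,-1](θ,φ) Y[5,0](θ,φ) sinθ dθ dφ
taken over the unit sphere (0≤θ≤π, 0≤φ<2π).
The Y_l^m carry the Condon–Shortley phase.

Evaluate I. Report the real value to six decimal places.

0.000000

L=13 odd ⇒ parity kills the (l;000) factor ⇒ I = 0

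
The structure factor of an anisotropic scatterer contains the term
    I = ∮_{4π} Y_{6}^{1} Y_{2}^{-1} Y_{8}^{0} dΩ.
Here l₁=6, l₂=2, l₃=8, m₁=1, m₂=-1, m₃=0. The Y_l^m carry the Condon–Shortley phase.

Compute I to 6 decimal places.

0.179619

Checks pass: Σm=0; 16 even; l₃=8∈[4,8].
(2·6+1)(2·2+1)(2·8+1) = 1105
Δ: 0! 12! 4! / 17! → 1/30940
sum: t=0:+1/2073600 = 1/2073600
3j²(6 2 8; 0 0 0) = Δ·Π!·Σ² = 28/1105  (sign +1)
sum: t=0:+1/3628800 = 1/3628800
3j²(6 2 8; 1 -1 0) = Δ·Π!·Σ² = 16/1105  (sign +1)
combine: 4πI² = 1105·28/1105·16/1105 = 448/1105
take √, sign +1: I = 0.17961927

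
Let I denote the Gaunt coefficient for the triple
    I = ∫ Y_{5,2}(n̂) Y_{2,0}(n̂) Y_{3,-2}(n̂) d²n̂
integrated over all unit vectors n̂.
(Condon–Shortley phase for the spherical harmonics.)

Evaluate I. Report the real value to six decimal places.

0.190188

m-sum 0 ✓  L=10 even ✓  3≤3≤7 ✓
Π(2lᵢ+1) = 11×5×7 = 385
triangle coeff Δ(5,2,3) = 1/2310
Σ_t [2,2]: t=2:+1/144 = 1/144
(3j)²=10/231 [(5 2 3; 0 0 0)], sign=-1
Σ_t [2,2]: t=2:+1/480 = 1/480
(3j)²=3/110 [(5 2 3; 2 0 -2)], sign=-1
⇒ 4πI² = 5/11
I = (+1)√(5/11/(4π)) = 0.19018827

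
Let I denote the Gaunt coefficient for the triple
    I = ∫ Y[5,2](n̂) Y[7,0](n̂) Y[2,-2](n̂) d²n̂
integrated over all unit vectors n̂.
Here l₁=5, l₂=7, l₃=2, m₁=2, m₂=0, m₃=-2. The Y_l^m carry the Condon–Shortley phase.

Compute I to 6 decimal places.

Checks pass: Σm=0; 14 even; l₃=2∈[2,12].
(2·5+1)(2·7+1)(2·2+1) = 825
Δ: 10! 0! 4! / 15! → 1/15015
sum: t=5:−1/57600 = -1/57600
3j²(5 7 2; 0 0 0) = Δ·Π!·Σ² = 21/715  (sign -1)
sum: t=3:−1/725760 = -1/725760
3j²(5 7 2; 2 0 -2) = Δ·Π!·Σ² = 1/429  (sign -1)
combine: 4πI² = 825·21/715·1/429 = 105/1859
take √, sign +1: I = 0.06704247

0.067042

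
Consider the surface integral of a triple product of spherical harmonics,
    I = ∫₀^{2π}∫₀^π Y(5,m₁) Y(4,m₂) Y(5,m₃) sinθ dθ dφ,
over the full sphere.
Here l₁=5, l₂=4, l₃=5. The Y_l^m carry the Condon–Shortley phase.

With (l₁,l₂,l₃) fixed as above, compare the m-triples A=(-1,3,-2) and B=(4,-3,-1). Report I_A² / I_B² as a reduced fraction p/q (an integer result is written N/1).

l's match ⇒ only the (l;m) 3-j factors differ between A and B.
A: triangle coeff Δ(5,4,5) = 1/3153150; Σ_t [3,4]: t=3:−1/5184 t=4:+1/6912 = -1/20736; (3j)²=5/2574 [(5 4 5; -1 3 -2)], sign=+1
B: triangle coeff Δ(5,4,5) = 1/3153150; Σ_t [0,1]: t=0:+1/17280 t=1:−1/103680 = 1/20736; (3j)²=10/429 [(5 4 5; 4 -3 -1)], sign=+1
I_A²/I_B² = (5/2574)/(10/429) = 1/12

1/12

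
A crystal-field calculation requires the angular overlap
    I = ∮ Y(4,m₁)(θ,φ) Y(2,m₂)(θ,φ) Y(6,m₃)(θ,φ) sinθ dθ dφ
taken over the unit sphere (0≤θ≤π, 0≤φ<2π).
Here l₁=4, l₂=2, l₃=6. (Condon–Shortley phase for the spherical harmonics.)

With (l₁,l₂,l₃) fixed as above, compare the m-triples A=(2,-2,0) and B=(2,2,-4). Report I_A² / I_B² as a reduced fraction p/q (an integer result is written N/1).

1/14

Same 4,2,6: normalisation and zero-m 3j drop out of the ratio.
A: Δ: 0! 8! 4! / 13! → 1/6435; sum: t=0:+1/34560 = 1/34560; 3j²(4 2 6; 2 -2 0) = Δ·Π!·Σ² = 1/429  (sign +1)
B: Δ: 0! 8! 4! / 13! → 1/6435; sum: t=0:+1/34560 = 1/34560; 3j²(4 2 6; 2 2 -4) = Δ·Π!·Σ² = 14/429  (sign +1)
I_A²/I_B² = (1/429)/(14/429) = 1/14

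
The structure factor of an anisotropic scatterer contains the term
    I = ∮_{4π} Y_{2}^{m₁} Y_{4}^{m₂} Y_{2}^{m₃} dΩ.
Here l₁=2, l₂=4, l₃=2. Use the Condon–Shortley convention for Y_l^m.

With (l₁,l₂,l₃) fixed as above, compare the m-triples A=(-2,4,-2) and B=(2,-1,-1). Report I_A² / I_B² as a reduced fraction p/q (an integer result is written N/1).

Shared (l₁,l₂,l₃)=(2,4,2): N and (l;000)² cancel in I_A²/I_B².
A: Δ = 4!·0!·4!/9! = 1/630; Racah Σ t=4..4: t=4:+1/576 = 1/576; ⇒ 3j(2 4 2; -2 4 -2)² = 1/9, sgn +1
B: Δ = 4!·0!·4!/9! = 1/630; Racah Σ t=0..0: t=0:+1/144 = 1/144; ⇒ 3j(2 4 2; 2 -1 -1)² = 1/126, sgn -1
I_A²/I_B² = (1/9)/(1/126) = 14/1

14/1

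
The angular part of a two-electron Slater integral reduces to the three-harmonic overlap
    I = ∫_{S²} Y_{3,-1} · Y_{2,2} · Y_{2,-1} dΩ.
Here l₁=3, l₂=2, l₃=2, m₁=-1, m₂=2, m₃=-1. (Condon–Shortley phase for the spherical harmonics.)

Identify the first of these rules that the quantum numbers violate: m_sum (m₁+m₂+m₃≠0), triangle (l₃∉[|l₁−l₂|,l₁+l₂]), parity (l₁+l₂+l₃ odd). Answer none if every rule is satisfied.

parity

m₁+m₂+m₃ = -1 + 2 − 1 = 0  ✓
triangle: |3−2|=1 ≤ l₃=2 ≤ 3+2=5  ✓
parity: l₁+l₂+l₃ = 7 is odd  ✗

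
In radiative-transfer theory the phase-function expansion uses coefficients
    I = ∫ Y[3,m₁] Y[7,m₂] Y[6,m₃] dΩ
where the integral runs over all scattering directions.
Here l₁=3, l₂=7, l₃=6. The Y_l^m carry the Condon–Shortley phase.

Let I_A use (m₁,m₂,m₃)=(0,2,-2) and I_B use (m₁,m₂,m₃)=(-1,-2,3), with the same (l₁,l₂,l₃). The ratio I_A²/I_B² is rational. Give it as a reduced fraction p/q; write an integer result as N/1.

588/1369

Same 3,7,6: normalisation and zero-m 3j drop out of the ratio.
A: Δ: 4! 2! 10! / 17! → 1/2042040; sum: t=1:−1/967680 t=2:+1/120960 t=3:−1/207360 = 1/414720; 3j²(3 7 6; 0 2 -2) = Δ·Π!·Σ² = 21/4862  (sign +1)
B: Δ: 4! 2! 10! / 17! → 1/2042040; sum: t=2:+1/241920 t=3:−1/483840 t=4:+1/17418240 = 37/17418240; 3j²(3 7 6; -1 -2 3) = Δ·Π!·Σ² = 1369/136136  (sign -1)
I_A²/I_B² = (21/4862)/(1369/136136) = 588/1369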